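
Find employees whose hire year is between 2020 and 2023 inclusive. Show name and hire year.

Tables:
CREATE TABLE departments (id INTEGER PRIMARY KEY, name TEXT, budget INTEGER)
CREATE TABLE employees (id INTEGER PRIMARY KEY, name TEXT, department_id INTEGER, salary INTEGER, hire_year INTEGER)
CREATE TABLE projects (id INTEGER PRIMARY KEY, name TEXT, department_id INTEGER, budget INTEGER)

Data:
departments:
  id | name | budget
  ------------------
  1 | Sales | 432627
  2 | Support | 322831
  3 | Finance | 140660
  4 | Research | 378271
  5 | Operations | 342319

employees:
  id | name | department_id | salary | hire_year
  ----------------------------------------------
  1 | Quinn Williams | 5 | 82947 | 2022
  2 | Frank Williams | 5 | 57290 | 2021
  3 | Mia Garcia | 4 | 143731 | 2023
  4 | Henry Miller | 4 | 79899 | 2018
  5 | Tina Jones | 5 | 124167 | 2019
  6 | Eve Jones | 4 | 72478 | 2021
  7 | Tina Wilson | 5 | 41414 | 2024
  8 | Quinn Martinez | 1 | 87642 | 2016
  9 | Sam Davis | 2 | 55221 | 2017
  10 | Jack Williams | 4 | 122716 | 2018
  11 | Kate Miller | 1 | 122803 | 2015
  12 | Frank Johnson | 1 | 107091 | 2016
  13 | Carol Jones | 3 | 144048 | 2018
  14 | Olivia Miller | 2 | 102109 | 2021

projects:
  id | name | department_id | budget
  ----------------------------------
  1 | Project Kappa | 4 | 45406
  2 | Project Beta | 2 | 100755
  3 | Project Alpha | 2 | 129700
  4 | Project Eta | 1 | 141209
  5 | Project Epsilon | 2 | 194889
SELECT name, hire_year FROM employees WHERE hire_year BETWEEN 2020 AND 2023

Execution result:
name | hire_year
Quinn Williams | 2022
Frank Williams | 2021
Mia Garcia | 2023
Eve Jones | 2021
Olivia Miller | 2021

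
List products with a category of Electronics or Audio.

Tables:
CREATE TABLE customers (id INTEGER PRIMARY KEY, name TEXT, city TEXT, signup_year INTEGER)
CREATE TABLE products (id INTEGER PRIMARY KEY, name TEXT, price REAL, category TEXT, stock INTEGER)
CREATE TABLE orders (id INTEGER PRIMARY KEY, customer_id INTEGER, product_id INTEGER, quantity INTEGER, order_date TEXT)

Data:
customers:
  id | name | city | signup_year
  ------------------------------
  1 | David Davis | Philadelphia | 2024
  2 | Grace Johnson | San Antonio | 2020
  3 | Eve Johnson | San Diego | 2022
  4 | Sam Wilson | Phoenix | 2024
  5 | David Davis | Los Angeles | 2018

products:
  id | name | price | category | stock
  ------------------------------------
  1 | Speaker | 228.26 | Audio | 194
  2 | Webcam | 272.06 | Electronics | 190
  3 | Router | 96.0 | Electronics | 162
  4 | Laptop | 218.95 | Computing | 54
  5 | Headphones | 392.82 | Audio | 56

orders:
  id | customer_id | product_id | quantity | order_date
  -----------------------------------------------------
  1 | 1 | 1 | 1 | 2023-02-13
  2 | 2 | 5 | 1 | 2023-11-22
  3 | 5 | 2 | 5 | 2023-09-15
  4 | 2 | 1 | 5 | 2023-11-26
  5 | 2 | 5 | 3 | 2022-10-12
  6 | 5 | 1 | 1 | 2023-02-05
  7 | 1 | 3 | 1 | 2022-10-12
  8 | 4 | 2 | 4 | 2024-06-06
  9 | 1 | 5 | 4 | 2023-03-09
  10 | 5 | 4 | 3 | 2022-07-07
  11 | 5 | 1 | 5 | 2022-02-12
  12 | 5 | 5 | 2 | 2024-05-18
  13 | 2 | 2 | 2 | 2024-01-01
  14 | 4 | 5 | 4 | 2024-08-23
SELECT name, category FROM products WHERE category IN ('Electronics', 'Audio')

Execution result:
name | category
Speaker | Audio
Webcam | Electronics
Router | Electronics
Headphones | Audio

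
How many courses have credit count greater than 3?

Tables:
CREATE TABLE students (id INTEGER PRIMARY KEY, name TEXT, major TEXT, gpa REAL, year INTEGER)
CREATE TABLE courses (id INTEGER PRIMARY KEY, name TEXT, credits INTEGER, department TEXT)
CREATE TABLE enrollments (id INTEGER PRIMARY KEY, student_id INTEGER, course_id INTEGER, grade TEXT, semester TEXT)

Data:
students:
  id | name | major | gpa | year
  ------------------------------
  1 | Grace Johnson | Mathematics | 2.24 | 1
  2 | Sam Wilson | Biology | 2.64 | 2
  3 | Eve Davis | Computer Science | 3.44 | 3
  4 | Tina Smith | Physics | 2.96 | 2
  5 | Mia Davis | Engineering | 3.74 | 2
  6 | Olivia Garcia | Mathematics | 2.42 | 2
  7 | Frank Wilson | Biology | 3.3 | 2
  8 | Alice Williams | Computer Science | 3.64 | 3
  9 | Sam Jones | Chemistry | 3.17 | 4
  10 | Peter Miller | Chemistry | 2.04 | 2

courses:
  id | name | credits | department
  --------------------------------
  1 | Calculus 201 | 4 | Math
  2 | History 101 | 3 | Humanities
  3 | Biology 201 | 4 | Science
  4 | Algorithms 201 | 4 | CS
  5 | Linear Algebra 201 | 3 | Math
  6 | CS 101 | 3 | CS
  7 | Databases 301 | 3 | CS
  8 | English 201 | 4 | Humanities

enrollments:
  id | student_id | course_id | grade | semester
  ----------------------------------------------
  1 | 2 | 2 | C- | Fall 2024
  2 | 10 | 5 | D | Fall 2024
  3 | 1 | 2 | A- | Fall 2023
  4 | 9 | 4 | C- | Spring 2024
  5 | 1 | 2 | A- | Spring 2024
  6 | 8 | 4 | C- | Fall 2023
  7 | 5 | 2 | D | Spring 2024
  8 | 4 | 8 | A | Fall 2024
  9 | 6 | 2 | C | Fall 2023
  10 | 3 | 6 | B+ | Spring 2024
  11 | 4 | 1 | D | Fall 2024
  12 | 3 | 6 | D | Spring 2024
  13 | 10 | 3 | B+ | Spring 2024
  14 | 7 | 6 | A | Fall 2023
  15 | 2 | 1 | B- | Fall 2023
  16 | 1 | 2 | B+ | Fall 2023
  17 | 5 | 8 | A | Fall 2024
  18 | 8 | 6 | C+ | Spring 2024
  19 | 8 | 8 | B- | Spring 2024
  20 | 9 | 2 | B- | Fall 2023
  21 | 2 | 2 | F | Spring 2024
SELECT COUNT(*) FROM courses WHERE credits > 3

Execution result:
4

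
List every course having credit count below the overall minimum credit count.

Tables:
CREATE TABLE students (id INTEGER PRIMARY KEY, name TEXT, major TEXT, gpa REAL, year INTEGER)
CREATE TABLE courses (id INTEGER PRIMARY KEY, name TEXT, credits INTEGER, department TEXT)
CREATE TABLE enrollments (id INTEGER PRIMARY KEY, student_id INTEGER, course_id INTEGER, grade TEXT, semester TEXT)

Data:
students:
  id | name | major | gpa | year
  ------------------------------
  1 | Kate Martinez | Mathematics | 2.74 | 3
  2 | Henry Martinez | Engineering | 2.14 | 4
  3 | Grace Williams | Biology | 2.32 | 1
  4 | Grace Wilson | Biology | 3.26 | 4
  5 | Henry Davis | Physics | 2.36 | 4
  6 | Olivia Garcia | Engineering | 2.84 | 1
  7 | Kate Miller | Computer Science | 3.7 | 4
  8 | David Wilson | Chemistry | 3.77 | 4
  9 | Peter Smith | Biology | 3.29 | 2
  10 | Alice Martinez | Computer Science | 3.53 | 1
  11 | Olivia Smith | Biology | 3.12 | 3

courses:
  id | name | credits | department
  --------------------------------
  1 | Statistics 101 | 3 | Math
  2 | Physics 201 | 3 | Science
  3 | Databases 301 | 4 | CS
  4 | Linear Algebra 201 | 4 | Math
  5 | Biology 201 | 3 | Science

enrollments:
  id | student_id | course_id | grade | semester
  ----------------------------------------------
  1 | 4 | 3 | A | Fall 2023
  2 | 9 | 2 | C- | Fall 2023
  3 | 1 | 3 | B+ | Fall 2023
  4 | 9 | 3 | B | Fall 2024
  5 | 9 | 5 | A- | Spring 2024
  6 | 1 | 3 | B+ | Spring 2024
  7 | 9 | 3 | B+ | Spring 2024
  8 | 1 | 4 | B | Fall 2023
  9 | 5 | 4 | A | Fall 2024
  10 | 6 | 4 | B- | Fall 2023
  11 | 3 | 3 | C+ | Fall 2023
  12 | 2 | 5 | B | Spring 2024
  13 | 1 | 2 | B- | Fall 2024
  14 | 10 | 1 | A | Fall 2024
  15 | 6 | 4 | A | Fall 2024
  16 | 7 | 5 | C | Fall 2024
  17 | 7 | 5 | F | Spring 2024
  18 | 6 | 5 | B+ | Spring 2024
SELECT name, credits FROM courses WHERE credits < (SELECT MIN(credits) FROM courses)

Execution result:
(no rows)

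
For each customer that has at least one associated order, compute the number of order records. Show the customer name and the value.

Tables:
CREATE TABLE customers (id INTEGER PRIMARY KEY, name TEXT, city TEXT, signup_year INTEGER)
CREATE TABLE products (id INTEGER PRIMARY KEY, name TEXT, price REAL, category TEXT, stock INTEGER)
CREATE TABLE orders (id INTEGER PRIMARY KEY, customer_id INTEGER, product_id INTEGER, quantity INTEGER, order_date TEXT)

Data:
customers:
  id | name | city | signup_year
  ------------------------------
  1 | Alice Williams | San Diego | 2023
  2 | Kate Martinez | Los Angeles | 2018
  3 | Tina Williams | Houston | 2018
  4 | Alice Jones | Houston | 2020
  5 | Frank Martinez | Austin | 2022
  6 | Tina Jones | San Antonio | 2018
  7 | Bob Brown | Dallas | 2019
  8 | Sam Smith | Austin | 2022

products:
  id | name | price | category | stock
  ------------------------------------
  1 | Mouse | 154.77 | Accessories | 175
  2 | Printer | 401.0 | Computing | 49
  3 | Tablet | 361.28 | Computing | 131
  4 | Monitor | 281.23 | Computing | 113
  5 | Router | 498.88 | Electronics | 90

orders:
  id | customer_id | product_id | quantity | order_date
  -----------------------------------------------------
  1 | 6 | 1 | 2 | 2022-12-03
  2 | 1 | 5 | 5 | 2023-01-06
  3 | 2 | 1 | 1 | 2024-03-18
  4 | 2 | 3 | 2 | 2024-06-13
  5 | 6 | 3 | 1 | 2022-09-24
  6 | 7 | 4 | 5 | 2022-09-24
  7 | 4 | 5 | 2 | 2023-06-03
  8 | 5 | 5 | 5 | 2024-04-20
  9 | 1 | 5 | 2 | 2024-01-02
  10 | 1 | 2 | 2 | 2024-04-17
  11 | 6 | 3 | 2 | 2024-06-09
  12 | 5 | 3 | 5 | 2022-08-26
SELECT p.name, COUNT(*) AS n FROM orders c JOIN customers p ON c.customer_id = p.id GROUP BY p.id, p.name

Execution result:
name | n
Alice Williams | 3
Kate Martinez | 2
Alice Jones | 1
Frank Martinez | 2
Tina Jones | 3
Bob Brown | 1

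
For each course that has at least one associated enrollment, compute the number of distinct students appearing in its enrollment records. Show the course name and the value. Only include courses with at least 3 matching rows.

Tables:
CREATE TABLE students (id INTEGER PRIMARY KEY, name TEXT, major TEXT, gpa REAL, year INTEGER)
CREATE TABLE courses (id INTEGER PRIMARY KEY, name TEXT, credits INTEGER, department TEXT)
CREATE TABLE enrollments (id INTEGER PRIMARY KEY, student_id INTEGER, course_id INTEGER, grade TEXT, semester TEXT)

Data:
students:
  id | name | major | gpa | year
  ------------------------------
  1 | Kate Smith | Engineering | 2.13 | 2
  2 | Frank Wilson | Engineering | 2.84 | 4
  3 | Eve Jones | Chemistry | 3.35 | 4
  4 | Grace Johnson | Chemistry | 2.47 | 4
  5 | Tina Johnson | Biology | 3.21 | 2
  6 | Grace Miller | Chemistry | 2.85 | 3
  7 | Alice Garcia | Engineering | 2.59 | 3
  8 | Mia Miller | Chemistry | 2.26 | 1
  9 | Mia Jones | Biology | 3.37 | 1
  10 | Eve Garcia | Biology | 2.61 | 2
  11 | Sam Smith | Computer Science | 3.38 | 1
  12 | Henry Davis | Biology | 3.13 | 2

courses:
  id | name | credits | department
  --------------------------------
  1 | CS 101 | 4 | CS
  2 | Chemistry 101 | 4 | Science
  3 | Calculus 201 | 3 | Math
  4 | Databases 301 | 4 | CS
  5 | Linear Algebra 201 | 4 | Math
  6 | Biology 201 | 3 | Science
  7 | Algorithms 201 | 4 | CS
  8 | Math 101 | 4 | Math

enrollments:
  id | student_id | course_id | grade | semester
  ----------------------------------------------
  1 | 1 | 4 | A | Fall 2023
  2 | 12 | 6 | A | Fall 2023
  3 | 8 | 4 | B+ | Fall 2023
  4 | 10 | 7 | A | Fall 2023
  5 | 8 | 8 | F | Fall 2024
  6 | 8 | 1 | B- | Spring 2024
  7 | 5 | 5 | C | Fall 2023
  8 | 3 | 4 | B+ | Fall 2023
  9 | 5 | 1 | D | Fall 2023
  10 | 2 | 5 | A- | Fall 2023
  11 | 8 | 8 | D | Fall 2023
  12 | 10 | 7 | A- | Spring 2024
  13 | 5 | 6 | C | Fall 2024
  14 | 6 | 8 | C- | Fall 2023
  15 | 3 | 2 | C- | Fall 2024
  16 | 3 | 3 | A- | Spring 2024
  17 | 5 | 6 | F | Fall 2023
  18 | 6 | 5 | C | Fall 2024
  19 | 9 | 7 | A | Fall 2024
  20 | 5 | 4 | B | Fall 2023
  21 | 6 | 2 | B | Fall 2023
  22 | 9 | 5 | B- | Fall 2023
SELECT p.name, COUNT(DISTINCT c.student_id) AS distinct_student_count FROM enrollments c JOIN courses p ON c.course_id = p.id GROUP BY p.id, p.name HAVING COUNT(*) >= 3

Execution result:
name | distinct_student_count
Databases 301 | 4
Linear Algebra 201 | 4
Biology 201 | 2
Algorithms 201 | 2
Math 101 | 2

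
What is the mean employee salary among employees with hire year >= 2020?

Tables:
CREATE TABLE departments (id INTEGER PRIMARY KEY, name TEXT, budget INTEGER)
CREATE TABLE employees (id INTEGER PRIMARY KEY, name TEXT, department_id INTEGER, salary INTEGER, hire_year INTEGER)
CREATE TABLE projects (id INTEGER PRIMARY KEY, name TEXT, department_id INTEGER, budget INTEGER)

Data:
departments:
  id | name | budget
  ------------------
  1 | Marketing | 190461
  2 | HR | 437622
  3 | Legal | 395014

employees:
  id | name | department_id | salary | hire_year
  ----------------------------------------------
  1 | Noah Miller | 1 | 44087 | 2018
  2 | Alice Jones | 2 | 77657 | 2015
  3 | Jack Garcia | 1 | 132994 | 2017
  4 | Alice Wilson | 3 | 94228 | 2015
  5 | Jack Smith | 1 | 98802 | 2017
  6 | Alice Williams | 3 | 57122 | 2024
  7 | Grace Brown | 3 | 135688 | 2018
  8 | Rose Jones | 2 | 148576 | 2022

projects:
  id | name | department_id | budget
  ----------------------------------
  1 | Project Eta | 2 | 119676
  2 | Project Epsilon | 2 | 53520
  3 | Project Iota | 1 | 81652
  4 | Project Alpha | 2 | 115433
SELECT AVG(salary) FROM employees WHERE hire_year >= 2020

Execution result:
102849.00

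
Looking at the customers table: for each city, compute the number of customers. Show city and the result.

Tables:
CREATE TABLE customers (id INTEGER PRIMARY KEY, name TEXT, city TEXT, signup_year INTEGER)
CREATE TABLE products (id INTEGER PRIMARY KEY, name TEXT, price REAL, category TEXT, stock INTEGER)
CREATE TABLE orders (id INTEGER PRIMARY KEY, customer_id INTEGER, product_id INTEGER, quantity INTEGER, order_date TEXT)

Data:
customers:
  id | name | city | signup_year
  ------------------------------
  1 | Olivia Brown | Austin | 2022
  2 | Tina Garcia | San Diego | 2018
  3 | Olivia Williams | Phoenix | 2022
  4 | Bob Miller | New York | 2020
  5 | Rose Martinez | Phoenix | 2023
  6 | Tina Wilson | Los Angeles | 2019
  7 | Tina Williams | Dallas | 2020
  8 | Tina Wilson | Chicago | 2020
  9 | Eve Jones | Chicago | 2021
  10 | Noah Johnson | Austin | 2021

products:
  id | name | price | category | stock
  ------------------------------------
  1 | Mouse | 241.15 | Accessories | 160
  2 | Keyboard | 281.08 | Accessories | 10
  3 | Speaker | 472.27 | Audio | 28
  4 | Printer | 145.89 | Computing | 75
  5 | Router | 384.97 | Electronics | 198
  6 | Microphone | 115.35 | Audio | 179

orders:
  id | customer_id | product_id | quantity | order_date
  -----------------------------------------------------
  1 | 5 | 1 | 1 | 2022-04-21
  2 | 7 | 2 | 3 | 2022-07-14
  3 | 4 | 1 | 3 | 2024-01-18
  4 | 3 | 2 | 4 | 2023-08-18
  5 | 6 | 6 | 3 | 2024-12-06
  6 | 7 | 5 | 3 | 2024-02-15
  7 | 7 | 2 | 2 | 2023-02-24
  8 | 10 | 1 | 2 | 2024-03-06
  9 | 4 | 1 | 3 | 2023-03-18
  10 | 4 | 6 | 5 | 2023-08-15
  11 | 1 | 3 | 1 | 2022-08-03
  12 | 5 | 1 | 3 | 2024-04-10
SELECT city, COUNT(*) AS n FROM customers GROUP BY city

Execution result:
city | n
Austin | 2
Chicago | 2
Dallas | 1
Los Angeles | 1
New York | 1
Phoenix | 2
San Diego | 1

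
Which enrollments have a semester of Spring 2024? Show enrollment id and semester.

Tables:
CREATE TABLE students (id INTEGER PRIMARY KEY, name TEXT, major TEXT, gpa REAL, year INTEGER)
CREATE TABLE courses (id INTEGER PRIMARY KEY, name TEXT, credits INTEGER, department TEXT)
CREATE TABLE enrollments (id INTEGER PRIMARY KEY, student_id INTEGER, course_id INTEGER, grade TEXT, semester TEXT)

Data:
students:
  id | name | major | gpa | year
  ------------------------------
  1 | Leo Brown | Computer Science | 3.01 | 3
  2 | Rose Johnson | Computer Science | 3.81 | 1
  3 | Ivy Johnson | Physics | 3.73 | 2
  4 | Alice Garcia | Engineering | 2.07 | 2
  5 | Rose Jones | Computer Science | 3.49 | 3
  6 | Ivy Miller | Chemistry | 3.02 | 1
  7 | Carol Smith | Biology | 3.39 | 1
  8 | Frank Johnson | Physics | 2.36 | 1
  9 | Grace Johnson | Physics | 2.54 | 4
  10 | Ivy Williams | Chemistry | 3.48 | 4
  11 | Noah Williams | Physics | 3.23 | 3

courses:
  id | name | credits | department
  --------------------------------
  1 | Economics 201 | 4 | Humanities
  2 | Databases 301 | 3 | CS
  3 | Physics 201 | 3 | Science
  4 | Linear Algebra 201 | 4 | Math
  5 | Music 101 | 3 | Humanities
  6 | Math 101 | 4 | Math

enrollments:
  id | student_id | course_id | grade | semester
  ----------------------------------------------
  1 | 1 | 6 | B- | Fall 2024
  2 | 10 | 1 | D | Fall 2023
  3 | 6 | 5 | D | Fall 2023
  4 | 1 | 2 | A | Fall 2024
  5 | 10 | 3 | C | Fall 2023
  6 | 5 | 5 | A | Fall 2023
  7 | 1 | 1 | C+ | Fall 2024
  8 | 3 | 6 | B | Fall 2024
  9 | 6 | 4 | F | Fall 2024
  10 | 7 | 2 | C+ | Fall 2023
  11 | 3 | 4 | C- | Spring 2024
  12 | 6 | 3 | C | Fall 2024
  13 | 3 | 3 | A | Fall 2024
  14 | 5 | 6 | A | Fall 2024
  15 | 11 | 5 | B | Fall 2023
SELECT id, semester FROM enrollments WHERE semester = 'Spring 2024'

Execution result:
id | semester
11 | Spring 2024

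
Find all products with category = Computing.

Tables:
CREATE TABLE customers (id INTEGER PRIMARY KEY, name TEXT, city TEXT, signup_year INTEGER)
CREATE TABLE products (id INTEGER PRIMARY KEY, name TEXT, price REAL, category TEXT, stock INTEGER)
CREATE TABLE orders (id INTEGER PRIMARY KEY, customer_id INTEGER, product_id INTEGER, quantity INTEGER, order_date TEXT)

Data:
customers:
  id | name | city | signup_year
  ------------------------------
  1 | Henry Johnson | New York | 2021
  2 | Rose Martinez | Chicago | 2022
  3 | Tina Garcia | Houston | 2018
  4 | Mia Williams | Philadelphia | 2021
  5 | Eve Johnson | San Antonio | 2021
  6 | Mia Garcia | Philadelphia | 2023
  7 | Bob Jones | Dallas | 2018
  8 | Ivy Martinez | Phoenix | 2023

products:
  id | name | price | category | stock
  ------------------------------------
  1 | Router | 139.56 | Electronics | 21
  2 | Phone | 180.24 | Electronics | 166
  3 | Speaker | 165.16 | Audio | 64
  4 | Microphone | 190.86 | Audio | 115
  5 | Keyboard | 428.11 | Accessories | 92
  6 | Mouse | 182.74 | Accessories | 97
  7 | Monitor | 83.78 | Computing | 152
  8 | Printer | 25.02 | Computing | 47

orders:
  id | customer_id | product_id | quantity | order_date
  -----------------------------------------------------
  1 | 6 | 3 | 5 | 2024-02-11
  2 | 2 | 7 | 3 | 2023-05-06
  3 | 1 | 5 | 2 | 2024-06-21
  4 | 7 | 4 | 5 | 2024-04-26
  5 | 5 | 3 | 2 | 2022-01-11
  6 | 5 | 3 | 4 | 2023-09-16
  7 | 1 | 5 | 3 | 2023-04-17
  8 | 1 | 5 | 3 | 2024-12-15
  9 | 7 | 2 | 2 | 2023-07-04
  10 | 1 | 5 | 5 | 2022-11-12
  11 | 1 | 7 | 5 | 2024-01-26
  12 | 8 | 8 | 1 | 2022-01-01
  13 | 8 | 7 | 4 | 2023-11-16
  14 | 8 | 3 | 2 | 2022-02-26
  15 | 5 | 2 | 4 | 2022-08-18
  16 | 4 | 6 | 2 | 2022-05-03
SELECT name, category FROM products WHERE category = 'Computing'

Execution result:
name | category
Monitor | Computing
Printer | Computing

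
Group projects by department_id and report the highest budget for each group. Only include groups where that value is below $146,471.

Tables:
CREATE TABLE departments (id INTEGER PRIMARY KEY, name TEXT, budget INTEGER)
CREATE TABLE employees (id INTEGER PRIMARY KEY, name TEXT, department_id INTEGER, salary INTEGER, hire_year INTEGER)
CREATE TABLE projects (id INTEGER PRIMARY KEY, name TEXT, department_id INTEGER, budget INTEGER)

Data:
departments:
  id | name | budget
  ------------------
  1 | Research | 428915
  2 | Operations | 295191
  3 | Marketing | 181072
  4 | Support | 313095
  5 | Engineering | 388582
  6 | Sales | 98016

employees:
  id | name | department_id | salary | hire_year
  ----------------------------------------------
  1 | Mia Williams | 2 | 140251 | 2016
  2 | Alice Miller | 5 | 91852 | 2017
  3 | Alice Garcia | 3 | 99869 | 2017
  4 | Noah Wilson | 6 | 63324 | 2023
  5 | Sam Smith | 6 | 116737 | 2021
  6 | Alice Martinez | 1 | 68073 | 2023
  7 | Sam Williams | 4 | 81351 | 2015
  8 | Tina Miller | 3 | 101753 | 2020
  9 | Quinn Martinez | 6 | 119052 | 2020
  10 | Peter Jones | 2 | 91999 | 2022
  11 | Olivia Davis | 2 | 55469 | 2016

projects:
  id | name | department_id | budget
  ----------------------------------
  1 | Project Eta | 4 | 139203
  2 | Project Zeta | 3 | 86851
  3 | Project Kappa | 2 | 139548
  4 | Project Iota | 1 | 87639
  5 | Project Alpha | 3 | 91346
SELECT department_id, MAX(budget) AS max_budget FROM projects GROUP BY department_id HAVING MAX(budget) < 146471

Execution result:
department_id | max_budget
1 | 87639
2 | 139548
3 | 91346
4 | 139203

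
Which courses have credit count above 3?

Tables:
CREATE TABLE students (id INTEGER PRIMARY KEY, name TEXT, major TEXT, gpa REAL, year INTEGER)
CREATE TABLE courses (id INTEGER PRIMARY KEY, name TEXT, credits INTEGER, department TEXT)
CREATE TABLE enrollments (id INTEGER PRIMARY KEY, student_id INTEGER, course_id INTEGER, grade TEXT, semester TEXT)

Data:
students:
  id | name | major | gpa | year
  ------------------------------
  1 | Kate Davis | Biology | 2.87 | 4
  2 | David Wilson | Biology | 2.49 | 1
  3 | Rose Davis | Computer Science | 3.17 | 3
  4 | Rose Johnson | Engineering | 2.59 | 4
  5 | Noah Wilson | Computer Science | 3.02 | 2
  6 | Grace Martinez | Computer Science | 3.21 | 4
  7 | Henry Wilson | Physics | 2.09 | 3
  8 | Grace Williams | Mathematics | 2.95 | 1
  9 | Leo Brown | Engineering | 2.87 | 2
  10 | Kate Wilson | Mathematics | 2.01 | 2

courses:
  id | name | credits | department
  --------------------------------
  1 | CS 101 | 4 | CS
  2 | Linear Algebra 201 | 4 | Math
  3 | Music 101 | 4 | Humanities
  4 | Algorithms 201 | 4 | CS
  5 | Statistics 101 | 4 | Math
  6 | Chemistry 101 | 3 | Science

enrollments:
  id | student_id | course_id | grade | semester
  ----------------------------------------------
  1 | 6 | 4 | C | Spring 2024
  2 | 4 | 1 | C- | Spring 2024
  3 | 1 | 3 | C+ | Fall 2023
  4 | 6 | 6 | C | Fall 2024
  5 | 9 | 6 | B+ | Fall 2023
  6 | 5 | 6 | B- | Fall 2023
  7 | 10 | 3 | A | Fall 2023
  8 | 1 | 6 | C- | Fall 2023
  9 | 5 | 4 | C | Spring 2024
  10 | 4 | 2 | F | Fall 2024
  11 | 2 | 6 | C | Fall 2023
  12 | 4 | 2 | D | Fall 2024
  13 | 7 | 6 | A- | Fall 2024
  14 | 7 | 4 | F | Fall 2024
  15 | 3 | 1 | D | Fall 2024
SELECT name, credits FROM courses WHERE credits > 3

Execution result:
name | credits
CS 101 | 4
Linear Algebra 201 | 4
Music 101 | 4
Algorithms 201 | 4
Statistics 101 | 4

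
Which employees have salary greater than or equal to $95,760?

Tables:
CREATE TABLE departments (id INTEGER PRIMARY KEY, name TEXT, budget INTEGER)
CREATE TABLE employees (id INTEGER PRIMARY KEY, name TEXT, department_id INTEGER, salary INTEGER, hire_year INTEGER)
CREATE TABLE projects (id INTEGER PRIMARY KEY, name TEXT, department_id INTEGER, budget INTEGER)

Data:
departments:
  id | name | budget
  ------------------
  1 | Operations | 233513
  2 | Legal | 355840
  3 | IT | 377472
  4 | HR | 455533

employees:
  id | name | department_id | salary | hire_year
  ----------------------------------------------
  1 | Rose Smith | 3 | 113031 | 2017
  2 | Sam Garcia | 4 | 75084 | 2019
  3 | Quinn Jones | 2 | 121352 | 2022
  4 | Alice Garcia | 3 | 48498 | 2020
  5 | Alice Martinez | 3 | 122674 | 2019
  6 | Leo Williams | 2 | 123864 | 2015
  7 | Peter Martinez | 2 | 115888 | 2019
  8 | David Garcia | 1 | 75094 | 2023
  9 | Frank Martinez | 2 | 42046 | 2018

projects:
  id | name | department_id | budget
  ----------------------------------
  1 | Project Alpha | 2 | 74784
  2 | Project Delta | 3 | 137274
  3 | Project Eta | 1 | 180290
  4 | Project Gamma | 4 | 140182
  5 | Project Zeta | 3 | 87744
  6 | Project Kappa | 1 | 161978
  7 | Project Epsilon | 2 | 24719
SELECT name, salary FROM employees WHERE salary >= 95760

Execution result:
name | salary
Rose Smith | 113031
Quinn Jones | 121352
Alice Martinez | 122674
Leo Williams | 123864
Peter Martinez | 115888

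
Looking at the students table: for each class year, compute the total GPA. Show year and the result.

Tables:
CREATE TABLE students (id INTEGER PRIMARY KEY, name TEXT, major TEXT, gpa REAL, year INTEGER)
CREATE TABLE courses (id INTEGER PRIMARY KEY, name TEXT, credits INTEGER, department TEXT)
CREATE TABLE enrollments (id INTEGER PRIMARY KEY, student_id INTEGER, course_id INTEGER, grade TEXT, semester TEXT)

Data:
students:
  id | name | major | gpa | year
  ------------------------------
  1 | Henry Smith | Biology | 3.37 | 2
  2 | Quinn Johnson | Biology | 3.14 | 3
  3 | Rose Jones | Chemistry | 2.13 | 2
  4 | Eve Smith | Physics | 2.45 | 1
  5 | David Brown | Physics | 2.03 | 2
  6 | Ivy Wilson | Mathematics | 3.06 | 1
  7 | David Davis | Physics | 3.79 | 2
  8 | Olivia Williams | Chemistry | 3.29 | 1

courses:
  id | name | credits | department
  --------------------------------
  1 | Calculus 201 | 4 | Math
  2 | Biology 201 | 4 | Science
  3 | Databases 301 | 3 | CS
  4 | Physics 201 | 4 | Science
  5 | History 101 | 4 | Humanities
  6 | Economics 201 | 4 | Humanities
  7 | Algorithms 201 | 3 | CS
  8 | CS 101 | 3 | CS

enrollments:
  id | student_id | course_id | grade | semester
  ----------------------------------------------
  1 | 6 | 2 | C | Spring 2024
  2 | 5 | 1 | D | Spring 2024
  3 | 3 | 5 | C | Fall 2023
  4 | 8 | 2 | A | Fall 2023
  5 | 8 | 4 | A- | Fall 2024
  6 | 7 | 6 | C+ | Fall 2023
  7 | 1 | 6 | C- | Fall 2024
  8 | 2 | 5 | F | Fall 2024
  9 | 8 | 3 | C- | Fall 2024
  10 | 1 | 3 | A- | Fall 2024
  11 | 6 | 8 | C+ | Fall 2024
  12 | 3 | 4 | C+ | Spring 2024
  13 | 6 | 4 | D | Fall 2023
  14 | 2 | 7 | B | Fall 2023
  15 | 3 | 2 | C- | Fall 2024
SELECT year, SUM(gpa) AS sum_gpa FROM students GROUP BY year

Execution result:
year | sum_gpa
1 | 8.80
2 | 11.32
3 | 3.14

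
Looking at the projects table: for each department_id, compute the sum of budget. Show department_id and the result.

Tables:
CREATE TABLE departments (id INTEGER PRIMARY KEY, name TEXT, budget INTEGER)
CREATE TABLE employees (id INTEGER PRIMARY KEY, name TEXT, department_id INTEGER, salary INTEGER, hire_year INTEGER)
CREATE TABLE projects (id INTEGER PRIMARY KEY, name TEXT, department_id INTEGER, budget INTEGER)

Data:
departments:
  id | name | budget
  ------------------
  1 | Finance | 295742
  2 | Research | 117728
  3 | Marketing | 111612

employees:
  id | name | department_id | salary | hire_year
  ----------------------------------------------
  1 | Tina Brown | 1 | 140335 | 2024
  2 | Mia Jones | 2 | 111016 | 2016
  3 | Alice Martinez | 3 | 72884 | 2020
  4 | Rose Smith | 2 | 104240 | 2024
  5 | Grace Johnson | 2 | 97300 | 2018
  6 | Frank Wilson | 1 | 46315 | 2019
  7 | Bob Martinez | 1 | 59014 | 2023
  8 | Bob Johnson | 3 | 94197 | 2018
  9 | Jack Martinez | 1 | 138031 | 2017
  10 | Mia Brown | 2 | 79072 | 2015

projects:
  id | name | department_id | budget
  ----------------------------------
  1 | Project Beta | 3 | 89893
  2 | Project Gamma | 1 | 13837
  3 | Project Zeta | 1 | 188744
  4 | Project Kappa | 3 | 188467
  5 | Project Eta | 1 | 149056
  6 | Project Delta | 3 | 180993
SELECT department_id, SUM(budget) AS sum_budget FROM projects GROUP BY department_id

Execution result:
department_id | sum_budget
1 | 351637
3 | 459353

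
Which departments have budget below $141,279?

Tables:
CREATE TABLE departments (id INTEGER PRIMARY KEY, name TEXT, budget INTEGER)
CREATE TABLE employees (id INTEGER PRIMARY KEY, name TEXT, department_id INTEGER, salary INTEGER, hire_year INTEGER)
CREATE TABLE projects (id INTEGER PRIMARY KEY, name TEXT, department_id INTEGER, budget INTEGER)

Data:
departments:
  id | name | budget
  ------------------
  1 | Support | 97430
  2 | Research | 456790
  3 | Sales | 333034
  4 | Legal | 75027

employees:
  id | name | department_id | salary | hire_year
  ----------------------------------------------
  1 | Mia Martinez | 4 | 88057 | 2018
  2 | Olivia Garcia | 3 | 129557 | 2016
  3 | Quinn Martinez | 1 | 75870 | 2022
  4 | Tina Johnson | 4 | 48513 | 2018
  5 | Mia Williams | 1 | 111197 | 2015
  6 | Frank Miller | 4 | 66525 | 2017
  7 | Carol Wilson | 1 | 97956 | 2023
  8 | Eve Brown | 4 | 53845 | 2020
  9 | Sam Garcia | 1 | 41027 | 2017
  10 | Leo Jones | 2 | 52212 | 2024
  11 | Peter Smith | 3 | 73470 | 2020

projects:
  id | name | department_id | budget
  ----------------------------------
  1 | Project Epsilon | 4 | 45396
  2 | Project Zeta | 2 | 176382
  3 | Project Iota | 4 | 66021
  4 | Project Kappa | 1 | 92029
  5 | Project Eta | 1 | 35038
SELECT name, budget FROM departments WHERE budget < 141279

Execution result:
name | budget
Support | 97430
Legal | 75027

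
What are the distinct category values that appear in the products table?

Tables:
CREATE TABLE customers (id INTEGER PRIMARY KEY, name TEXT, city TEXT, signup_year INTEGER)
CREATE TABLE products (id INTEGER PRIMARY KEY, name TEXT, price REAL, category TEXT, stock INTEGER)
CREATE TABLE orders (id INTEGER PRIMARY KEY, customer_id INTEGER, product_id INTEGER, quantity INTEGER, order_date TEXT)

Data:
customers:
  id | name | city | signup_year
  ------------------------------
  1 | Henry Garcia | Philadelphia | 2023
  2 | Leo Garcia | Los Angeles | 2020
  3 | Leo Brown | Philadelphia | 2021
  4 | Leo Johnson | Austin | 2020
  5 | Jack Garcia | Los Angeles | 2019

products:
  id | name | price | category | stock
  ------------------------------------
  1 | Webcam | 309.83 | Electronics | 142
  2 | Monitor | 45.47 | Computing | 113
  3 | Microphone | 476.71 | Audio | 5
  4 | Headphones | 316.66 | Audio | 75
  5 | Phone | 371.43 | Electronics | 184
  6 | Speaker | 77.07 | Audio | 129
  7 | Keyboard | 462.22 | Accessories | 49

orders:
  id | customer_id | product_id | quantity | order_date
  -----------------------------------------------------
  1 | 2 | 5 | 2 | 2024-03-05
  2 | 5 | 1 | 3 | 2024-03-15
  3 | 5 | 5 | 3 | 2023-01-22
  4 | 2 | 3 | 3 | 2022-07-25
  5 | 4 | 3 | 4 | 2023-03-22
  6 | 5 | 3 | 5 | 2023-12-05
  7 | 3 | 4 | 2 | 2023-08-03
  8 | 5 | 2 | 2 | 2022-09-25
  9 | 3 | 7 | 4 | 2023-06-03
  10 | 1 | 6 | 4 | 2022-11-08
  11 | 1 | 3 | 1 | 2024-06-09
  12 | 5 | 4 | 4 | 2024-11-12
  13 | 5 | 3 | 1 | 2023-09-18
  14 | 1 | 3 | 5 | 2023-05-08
SELECT DISTINCT category FROM products

Execution result:
category
Electronics
Computing
Audio
Accessories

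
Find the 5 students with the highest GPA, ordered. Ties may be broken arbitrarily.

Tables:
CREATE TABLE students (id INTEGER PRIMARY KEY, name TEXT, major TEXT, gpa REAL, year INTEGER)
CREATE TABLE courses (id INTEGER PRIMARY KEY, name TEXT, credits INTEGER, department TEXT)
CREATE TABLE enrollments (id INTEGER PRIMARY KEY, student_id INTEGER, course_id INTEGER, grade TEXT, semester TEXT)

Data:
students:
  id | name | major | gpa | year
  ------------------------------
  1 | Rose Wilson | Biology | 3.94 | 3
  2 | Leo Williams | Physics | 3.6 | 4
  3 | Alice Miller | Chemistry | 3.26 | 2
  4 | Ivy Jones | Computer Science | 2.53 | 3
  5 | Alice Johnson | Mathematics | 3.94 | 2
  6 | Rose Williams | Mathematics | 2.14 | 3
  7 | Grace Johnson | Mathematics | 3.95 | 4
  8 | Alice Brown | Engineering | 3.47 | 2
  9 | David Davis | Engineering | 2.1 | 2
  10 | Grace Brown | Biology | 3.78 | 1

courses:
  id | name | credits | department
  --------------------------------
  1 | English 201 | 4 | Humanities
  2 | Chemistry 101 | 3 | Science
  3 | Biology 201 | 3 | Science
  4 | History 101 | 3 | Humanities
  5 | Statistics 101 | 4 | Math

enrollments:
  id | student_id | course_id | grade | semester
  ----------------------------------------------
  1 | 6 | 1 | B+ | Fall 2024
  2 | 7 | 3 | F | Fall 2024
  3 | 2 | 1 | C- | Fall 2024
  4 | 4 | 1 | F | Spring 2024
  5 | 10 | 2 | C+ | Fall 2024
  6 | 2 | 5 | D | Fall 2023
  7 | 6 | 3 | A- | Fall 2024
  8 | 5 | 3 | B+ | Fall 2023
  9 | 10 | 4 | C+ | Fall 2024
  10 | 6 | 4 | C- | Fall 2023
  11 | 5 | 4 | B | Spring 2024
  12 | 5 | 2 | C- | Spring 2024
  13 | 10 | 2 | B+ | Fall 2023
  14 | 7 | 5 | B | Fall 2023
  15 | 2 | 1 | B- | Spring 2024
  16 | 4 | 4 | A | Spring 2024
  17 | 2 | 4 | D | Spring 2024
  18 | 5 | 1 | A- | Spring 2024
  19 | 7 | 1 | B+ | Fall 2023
SELECT name, gpa FROM students ORDER BY gpa DESC LIMIT 5

Execution result:
name | gpa
Grace Johnson | 3.95
Rose Wilson | 3.94
Alice Johnson | 3.94
Grace Brown | 3.78
Leo Williams | 3.60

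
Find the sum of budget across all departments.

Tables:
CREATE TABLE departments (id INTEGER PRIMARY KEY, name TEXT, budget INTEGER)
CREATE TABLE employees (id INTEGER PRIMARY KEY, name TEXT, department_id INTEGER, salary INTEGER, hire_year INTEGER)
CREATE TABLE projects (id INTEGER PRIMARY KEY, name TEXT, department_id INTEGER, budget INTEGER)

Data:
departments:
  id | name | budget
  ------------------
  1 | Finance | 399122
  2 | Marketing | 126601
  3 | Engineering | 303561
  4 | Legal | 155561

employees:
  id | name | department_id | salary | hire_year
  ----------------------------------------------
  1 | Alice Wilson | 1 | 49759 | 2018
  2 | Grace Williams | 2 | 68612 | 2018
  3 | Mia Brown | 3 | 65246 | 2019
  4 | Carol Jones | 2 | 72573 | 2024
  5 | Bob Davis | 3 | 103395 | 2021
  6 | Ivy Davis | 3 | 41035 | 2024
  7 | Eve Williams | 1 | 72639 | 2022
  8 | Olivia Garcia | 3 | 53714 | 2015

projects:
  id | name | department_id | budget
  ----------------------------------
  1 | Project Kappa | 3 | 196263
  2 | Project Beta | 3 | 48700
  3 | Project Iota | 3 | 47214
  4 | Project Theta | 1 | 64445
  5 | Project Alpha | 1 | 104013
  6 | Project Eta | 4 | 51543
SELECT SUM(budget) FROM departments

Execution result:
984845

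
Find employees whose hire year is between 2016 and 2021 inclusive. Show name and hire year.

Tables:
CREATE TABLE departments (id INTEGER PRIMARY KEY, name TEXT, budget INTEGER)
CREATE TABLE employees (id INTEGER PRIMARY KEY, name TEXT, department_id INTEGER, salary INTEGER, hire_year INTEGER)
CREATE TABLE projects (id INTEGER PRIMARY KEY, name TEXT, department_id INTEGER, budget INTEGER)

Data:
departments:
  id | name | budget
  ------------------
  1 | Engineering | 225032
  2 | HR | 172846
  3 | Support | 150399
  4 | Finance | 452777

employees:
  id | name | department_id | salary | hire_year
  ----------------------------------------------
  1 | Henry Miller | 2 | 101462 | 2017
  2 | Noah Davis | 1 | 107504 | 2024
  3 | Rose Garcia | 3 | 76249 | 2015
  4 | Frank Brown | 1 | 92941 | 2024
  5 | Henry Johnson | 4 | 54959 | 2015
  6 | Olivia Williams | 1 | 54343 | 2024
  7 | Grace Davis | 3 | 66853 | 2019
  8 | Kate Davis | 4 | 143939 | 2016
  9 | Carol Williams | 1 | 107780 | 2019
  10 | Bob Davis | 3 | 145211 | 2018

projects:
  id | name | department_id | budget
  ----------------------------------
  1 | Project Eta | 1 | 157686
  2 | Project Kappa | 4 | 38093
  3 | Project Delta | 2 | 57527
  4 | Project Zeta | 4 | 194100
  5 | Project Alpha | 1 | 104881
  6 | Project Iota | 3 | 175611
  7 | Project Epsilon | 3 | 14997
SELECT name, hire_year FROM employees WHERE hire_year BETWEEN 2016 AND 2021

Execution result:
name | hire_year
Henry Miller | 2017
Grace Davis | 2019
Kate Davis | 2016
Carol Williams | 2019
Bob Davis | 2018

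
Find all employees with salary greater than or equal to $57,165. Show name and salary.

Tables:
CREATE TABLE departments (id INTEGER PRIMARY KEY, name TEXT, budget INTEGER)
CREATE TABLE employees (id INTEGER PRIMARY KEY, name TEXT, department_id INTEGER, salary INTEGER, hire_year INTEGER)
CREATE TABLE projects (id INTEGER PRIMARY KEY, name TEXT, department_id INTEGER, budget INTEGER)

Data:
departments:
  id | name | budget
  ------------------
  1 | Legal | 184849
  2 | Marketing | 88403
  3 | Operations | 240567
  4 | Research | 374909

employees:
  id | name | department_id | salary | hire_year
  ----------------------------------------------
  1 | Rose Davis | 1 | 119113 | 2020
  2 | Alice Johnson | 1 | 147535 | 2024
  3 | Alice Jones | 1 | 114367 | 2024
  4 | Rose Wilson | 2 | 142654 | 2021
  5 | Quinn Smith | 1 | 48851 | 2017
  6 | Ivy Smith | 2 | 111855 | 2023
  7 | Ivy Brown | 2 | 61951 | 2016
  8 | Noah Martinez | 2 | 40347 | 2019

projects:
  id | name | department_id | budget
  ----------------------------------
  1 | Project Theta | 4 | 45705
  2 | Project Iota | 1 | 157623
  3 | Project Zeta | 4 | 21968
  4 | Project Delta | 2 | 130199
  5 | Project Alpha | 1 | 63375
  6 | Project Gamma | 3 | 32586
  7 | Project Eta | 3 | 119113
SELECT name, salary FROM employees WHERE salary >= 57165

Execution result:
name | salary
Rose Davis | 119113
Alice Johnson | 147535
Alice Jones | 114367
Rose Wilson | 142654
Ivy Smith | 111855
Ivy Brown | 61951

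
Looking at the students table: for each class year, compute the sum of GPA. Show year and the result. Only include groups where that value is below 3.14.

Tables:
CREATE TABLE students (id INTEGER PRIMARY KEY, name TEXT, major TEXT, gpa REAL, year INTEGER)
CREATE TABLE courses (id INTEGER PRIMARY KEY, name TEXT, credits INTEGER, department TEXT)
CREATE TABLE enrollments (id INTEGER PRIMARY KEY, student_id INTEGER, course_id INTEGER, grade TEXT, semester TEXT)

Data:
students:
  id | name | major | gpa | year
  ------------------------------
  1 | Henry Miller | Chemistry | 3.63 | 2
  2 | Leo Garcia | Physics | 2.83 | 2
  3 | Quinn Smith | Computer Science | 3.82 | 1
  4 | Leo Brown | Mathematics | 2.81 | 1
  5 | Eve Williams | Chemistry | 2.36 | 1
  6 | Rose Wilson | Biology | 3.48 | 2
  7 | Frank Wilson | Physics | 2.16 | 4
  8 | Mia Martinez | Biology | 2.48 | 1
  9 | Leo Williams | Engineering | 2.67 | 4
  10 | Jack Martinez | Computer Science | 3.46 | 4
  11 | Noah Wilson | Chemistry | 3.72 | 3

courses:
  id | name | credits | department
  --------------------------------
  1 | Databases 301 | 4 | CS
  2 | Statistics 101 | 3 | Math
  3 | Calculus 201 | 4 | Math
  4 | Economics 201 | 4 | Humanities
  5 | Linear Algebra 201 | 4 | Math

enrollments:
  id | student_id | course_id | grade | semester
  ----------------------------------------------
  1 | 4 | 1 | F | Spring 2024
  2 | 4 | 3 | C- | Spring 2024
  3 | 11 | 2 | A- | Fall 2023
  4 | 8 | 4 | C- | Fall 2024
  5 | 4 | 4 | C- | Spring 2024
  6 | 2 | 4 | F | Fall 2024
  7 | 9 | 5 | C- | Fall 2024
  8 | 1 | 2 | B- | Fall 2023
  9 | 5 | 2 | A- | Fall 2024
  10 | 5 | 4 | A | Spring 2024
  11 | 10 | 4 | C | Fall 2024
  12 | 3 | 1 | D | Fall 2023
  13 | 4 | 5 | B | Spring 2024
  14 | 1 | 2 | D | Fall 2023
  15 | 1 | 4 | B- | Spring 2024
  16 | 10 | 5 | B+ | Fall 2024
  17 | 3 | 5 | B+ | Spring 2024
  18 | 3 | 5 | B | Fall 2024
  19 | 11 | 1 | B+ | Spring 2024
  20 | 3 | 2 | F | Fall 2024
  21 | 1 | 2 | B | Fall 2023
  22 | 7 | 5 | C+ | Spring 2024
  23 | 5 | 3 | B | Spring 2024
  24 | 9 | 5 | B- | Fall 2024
SELECT year, SUM(gpa) AS sum_gpa FROM students GROUP BY year HAVING SUM(gpa) < 3.14

Execution result:
(no rows)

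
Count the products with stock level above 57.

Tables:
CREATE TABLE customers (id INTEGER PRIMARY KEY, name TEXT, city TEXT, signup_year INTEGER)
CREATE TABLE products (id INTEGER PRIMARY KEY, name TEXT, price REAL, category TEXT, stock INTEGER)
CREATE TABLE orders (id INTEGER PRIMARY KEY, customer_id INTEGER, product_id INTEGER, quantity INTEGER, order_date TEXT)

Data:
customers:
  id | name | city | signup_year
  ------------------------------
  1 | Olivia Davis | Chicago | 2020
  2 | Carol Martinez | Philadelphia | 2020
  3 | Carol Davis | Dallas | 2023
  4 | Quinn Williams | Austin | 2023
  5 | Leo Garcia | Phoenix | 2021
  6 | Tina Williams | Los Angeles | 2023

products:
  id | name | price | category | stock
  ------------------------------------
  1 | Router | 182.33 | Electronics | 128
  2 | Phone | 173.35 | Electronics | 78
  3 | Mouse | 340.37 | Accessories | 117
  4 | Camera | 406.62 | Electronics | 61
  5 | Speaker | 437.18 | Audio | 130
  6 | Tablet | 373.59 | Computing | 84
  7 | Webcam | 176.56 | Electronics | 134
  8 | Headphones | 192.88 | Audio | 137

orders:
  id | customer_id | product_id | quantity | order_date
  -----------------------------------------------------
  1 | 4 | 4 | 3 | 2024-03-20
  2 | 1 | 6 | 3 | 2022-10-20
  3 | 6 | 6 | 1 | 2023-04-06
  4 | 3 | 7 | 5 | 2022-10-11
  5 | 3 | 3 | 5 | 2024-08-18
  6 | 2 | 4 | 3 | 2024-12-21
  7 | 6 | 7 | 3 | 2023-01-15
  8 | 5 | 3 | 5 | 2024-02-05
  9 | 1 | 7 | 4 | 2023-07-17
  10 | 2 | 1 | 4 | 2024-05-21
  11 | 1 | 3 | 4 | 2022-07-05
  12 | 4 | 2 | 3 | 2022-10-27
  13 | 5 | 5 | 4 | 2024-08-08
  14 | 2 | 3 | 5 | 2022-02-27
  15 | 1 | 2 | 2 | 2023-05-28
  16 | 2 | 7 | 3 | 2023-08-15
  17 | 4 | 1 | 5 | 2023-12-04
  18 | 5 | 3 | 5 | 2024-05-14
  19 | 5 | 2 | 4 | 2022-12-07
SELECT COUNT(*) FROM products WHERE stock > 57

Execution result:
8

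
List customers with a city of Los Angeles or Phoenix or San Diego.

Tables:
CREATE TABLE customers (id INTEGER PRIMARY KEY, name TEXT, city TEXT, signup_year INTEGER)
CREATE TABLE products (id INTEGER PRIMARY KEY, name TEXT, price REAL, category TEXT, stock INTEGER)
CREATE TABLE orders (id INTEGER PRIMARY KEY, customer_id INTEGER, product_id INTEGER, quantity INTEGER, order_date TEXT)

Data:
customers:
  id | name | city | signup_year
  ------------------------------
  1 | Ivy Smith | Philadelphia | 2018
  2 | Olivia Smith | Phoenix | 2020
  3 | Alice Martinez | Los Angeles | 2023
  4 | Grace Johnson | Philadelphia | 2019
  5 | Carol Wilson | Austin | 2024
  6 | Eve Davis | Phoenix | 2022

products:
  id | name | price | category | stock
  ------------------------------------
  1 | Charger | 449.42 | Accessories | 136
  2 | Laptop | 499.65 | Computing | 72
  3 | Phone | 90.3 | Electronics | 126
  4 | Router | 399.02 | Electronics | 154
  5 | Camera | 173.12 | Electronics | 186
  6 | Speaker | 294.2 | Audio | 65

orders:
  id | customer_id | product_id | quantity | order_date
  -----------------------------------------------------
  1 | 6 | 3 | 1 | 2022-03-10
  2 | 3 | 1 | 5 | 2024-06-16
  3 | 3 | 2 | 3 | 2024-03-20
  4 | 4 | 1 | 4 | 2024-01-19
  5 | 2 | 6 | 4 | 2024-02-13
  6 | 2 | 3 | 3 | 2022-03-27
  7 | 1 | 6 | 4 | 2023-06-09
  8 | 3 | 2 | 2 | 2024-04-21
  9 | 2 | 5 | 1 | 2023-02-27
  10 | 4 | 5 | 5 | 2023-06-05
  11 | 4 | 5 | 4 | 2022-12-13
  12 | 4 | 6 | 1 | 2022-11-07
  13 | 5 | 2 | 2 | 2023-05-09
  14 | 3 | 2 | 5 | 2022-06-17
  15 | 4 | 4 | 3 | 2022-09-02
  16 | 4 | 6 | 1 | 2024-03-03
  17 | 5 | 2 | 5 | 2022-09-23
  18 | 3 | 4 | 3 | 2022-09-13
SELECT name, city FROM customers WHERE city IN ('Los Angeles', 'Phoenix', 'San Diego')

Execution result:
name | city
Olivia Smith | Phoenix
Alice Martinez | Los Angeles
Eve Davis | Phoenix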